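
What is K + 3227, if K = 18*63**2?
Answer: 74669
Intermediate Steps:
K = 71442 (K = 18*3969 = 71442)
K + 3227 = 71442 + 3227 = 74669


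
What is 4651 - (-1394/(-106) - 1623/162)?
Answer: 13302197/2862 ≈ 4647.9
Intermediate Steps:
4651 - (-1394/(-106) - 1623/162) = 4651 - (-1394*(-1/106) - 1623*1/162) = 4651 - (697/53 - 541/54) = 4651 - 1*8965/2862 = 4651 - 8965/2862 = 13302197/2862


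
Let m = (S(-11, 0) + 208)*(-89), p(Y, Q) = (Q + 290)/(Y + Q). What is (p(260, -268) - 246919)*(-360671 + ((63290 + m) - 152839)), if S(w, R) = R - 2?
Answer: 231392347299/2 ≈ 1.1570e+11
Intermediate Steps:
S(w, R) = -2 + R
p(Y, Q) = (290 + Q)/(Q + Y)
m = -18334 (m = ((-2 + 0) + 208)*(-89) = (-2 + 208)*(-89) = 206*(-89) = -18334)
(p(260, -268) - 246919)*(-360671 + ((63290 + m) - 152839)) = ((290 - 268)/(-268 + 260) - 246919)*(-360671 + ((63290 - 18334) - 152839)) = (22/(-8) - 246919)*(-360671 + (44956 - 152839)) = (-⅛*22 - 246919)*(-360671 - 107883) = (-11/4 - 246919)*(-468554) = -987687/4*(-468554) = 231392347299/2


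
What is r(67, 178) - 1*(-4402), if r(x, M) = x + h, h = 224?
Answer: 4693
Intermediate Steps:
r(x, M) = 224 + x (r(x, M) = x + 224 = 224 + x)
r(67, 178) - 1*(-4402) = (224 + 67) - 1*(-4402) = 291 + 4402 = 4693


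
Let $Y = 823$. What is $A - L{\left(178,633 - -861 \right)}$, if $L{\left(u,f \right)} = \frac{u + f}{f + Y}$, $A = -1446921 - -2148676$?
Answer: $\frac{1625964663}{2317} \approx 7.0175 \cdot 10^{5}$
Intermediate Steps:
$A = 701755$ ($A = -1446921 + 2148676 = 701755$)
$L{\left(u,f \right)} = \frac{f + u}{823 + f}$ ($L{\left(u,f \right)} = \frac{u + f}{f + 823} = \frac{f + u}{823 + f}$)
$A - L{\left(178,633 - -861 \right)} = 701755 - \frac{\left(633 - -861\right) + 178}{823 + \left(633 - -861\right)} = 701755 - \frac{\left(633 + 861\right) + 178}{823 + \left(633 + 861\right)} = 701755 - \frac{1494 + 178}{823 + 1494} = 701755 - \frac{1}{2317} \cdot 1672 = 701755 - \frac{1672}{2317} = \frac{1625964663}{2317}$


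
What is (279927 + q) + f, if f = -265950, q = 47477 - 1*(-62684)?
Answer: 124138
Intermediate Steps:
q = 110161 (q = 47477 + 62684 = 110161)
(279927 + q) + f = (279927 + 110161) - 265950 = 390088 - 265950 = 124138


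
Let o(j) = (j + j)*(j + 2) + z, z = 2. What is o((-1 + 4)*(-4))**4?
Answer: 3429742096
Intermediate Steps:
o(j) = 2 + 2*j*(2 + j) (o(j) = (j + j)*(j + 2) + 2 = (2*j)*(2 + j) + 2 = 2*j*(2 + j) + 2 = 2 + 2*j*(2 + j))
o((-1 + 4)*(-4))**4 = (2 + 2*((-1 + 4)*(-4))**2 + 4*((-1 + 4)*(-4)))**4 = (2 + 2*(3*(-4))**2 + 4*(3*(-4)))**4 = (2 + 2*(-12)**2 + 4*(-12))**4 = (2 + 2*144 - 48)**4 = (2 + 288 - 48)**4 = 242**4 = 3429742096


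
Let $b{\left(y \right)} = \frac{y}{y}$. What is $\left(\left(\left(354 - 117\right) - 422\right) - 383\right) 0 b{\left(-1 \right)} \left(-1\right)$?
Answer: $0$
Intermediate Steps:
$b{\left(y \right)} = 1$
$\left(\left(\left(354 - 117\right) - 422\right) - 383\right) 0 b{\left(-1 \right)} \left(-1\right) = \left(\left(\left(354 - 117\right) - 422\right) - 383\right) 0 \cdot 1 \left(-1\right) = \left(\left(237 - 422\right) - 383\right) 0 \left(-1\right) = \left(-185 - 383\right) 0 = \left(-568\right) 0 = 0$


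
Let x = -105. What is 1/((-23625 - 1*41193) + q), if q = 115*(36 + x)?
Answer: -1/72753 ≈ -1.3745e-5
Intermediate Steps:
q = -7935 (q = 115*(36 - 105) = 115*(-69) = -7935)
1/((-23625 - 1*41193) + q) = 1/((-23625 - 1*41193) - 7935) = 1/((-23625 - 41193) - 7935) = 1/(-64818 - 7935) = 1/(-72753) = -1/72753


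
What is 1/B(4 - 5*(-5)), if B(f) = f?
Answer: 1/29 ≈ 0.034483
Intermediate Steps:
1/B(4 - 5*(-5)) = 1/(4 - 5*(-5)) = 1/(4 + 25) = 1/29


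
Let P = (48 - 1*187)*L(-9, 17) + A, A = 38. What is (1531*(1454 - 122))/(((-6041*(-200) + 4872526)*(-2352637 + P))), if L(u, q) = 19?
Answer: -169941/1193464092020 ≈ -1.4239e-7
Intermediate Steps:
P = -2603 (P = (48 - 1*187)*19 + 38 = (48 - 187)*19 + 38 = -139*19 + 38 = -2641 + 38 = -2603)
(1531*(1454 - 122))/(((-6041*(-200) + 4872526)*(-2352637 + P))) = (1531*(1454 - 122))/(((-6041*(-200) + 4872526)*(-2352637 - 2603))) = (1531*1332)/(((1208200 + 4872526)*(-2355240))) = 2039292/((6080726*(-2355240))) = 2039292/(-14321569104240) = 2039292*(-1/14321569104240) = -169941/1193464092020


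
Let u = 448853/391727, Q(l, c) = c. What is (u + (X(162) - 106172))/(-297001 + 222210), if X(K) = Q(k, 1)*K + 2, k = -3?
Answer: 41525746963/29297654057 ≈ 1.4174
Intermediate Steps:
X(K) = 2 + K (X(K) = 1*K + 2 = K + 2 = 2 + K)
u = 448853/391727 (u = 448853*(1/391727) = 448853/391727 ≈ 1.1458)
(u + (X(162) - 106172))/(-297001 + 222210) = (448853/391727 + ((2 + 162) - 106172))/(-297001 + 222210) = (448853/391727 + (164 - 106172))/(-74791) = (448853/391727 - 106008)*(-1/74791) = -41525746963/391727*(-1/74791) = 41525746963/29297654057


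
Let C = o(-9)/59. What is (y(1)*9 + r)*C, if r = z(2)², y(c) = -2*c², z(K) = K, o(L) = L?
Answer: 126/59 ≈ 2.1356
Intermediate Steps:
C = -9/59 ≈ -0.15254
r = 4 (r = 2² = 4)
(y(1)*9 + r)*C = (-2*1²*9 + 4)*(-9/59) = (-2*1*9 + 4)*(-9/59) = (-2*9 + 4)*(-9/59) = (-18 + 4)*(-9/59) = -14*(-9/59) = 126/59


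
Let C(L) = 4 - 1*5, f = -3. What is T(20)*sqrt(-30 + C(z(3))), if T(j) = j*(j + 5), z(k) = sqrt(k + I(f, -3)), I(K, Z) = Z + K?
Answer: 500*I*sqrt(31) ≈ 2783.9*I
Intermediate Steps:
I(K, Z) = K + Z
z(k) = sqrt(-6 + k) (z(k) = sqrt(k + (-3 - 3)) = sqrt(k - 6) = sqrt(-6 + k))
C(L) = -1 (C(L) = 4 - 5 = -1)
T(j) = j*(5 + j)
T(20)*sqrt(-30 + C(z(3))) = (20*(5 + 20))*sqrt(-30 - 1) = (20*25)*sqrt(-31) = 500*(I*sqrt(31)) = 500*I*sqrt(31)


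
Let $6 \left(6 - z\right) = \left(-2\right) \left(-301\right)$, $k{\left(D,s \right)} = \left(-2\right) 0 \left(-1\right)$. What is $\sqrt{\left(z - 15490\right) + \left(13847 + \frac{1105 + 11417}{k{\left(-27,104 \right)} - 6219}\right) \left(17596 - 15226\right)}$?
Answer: $\frac{\sqrt{140939643839991}}{2073} \approx 5726.9$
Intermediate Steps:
$k{\left(D,s \right)} = 0$ ($k{\left(D,s \right)} = 0 \left(-1\right) = 0$)
$z = - \frac{283}{3}$ ($z = 6 - \frac{\left(-2\right) \left(-301\right)}{6} = 6 - \frac{301}{3} = - \frac{283}{3} \approx -94.333$)
$\sqrt{\left(z - 15490\right) + \left(13847 + \frac{1105 + 11417}{k{\left(-27,104 \right)} - 6219}\right) \left(17596 - 15226\right)} = \sqrt{\left(- \frac{283}{3} - 15490\right) + \left(13847 + \frac{1105 + 11417}{0 - 6219}\right) \left(17596 - 15226\right)} = \sqrt{- \frac{46753}{3} + \left(13847 + \frac{12522}{-6219}\right) 2370} = \sqrt{- \frac{46753}{3} + \left(13847 + 12522 \left(- \frac{1}{6219}\right)\right) 2370} = \sqrt{- \frac{46753}{3} + \left(13847 - \frac{4174}{2073}\right) 2370} = \sqrt{- \frac{46753}{3} + \frac{28700657}{2073} \cdot 2370} = \sqrt{- \frac{46753}{3} + \frac{22673519030}{691}} = \sqrt{\frac{67988250767}{2073}} = \frac{\sqrt{140939643839991}}{2073}$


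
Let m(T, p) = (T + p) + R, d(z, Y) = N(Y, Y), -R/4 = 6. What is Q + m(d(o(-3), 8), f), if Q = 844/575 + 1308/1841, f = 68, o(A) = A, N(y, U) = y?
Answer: 57351804/1058575 ≈ 54.178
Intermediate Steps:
R = -24 (R = -4*6 = -24)
d(z, Y) = Y
Q = 2305904/1058575 (Q = 844*(1/575) + 1308*(1/1841) = 844/575 + 1308/1841 = 2305904/1058575 ≈ 2.1783)
m(T, p) = -24 + T + p (m(T, p) = (T + p) - 24 = -24 + T + p)
Q + m(d(o(-3), 8), f) = 2305904/1058575 + (-24 + 8 + 68) = 2305904/1058575 + 52 = 57351804/1058575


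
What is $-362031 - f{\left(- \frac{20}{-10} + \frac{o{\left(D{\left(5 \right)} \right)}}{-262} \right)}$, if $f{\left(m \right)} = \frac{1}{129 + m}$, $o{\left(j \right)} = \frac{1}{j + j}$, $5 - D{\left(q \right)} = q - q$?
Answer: $- \frac{124255920409}{343219} \approx -3.6203 \cdot 10^{5}$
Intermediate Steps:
$D{\left(q \right)} = 5$ ($D{\left(q \right)} = 5 - \left(q - q\right) = 5 - 0 = 5 + 0 = 5$)
$o{\left(j \right)} = \frac{1}{2 j}$
$-362031 - f{\left(- \frac{20}{-10} + \frac{o{\left(D{\left(5 \right)} \right)}}{-262} \right)} = -362031 - \frac{1}{129 + \left(- \frac{20}{-10} + \frac{\frac{1}{2} \cdot \frac{1}{5}}{-262}\right)} = -362031 - \frac{1}{129 + \left(\left(-20\right) \left(- \frac{1}{10}\right) + \frac{1}{2} \cdot \frac{1}{5} \left(- \frac{1}{262}\right)\right)} = -362031 - \frac{1}{129 + \left(2 + \frac{1}{10} \left(- \frac{1}{262}\right)\right)} = -362031 - \frac{1}{129 + \left(2 - \frac{1}{2620}\right)} = -362031 - \frac{1}{129 + \frac{5239}{2620}} = -362031 - \frac{1}{\frac{343219}{2620}} = -362031 - \frac{2620}{343219} = - \frac{124255920409}{343219}$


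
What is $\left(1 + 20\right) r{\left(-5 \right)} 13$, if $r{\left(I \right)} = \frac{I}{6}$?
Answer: $- \frac{455}{2} \approx -227.5$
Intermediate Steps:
$r{\left(I \right)} = \frac{I}{6}$ ($r{\left(I \right)} = I \frac{1}{6} = \frac{I}{6}$)
$\left(1 + 20\right) r{\left(-5 \right)} 13 = \left(1 + 20\right) \frac{1}{6} \left(-5\right) 13 = 21 \left(- \frac{5}{6}\right) 13 = \left(- \frac{35}{2}\right) 13 = - \frac{455}{2}$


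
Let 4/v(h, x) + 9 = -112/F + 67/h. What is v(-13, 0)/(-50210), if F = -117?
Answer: 117/19381060 ≈ 6.0368e-6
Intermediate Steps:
v(h, x) = 4/(-941/117 + 67/h) (v(h, x) = 4/(-9 + (-112/(-117) + 67/h)) = 4/(-9 + (-112*(-1/117) + 67/h)) = 4/(-9 + (112/117 + 67/h)) = 4/(-941/117 + 67/h))
v(-13, 0)/(-50210) = -468*(-13)/(-7839 + 941*(-13))/(-50210) = -468*(-13)/(-7839 - 12233)*(-1/50210) = -468*(-13)/(-20072)*(-1/50210) = -468*(-13)*(-1/20072)*(-1/50210) = -117/386*(-1/50210) = 117/19381060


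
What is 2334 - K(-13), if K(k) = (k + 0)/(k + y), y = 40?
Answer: 63031/27 ≈ 2334.5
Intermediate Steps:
K(k) = k/(40 + k) (K(k) = (k + 0)/(k + 40) = k/(40 + k))
2334 - K(-13) = 2334 - (-13)/(40 - 13) = 2334 - (-13)/27 = 2334 - 1*(-13/27) = 2334 + 13/27 = 63031/27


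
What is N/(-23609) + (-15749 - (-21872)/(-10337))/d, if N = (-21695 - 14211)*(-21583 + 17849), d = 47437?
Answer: -65747382015561641/11576821154821 ≈ -5679.2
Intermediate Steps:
N = 134073004 (N = -35906*(-3734) = 134073004)
N/(-23609) + (-15749 - (-21872)/(-10337))/d = 134073004/(-23609) + (-15749 - (-21872)/(-10337))/47437 = 134073004*(-1/23609) + (-15749 - (-21872)*(-1)/10337)*(1/47437) = -134073004/23609 + (-15749 - 1*21872/10337)*(1/47437) = -134073004/23609 + (-15749 - 21872/10337)*(1/47437) = -134073004/23609 - 162819285/10337*1/47437 = -134073004/23609 - 162819285/490356269 = -65747382015561641/11576821154821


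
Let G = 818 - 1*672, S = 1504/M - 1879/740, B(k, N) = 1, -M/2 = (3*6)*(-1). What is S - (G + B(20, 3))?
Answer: -717691/6660 ≈ -107.76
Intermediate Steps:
M = 36 (M = -2*3*6*(-1) = -36*(-1) = -2*(-18) = 36)
S = 261329/6660 (S = 1504/36 - 1879/740 = 1504*(1/36) - 1879*1/740 = 376/9 - 1879/740 = 261329/6660 ≈ 39.239)
G = 146 (G = 818 - 672 = 146)
S - (G + B(20, 3)) = 261329/6660 - (146 + 1) = 261329/6660 - 1*147 = 261329/6660 - 147 = -717691/6660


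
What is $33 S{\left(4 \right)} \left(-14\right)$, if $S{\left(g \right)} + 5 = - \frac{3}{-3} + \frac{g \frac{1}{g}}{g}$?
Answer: $\frac{3465}{2} \approx 1732.5$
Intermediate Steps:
$S{\left(g \right)} = -4 + \frac{1}{g}$ ($S{\left(g \right)} = -5 + \left(- \frac{3}{-3} + \frac{g \frac{1}{g}}{g}\right) = -5 + \left(\left(-3\right) \left(- \frac{1}{3}\right) + 1 \frac{1}{g}\right) = -5 + \left(1 + \frac{1}{g}\right) = -4 + \frac{1}{g}$)
$33 S{\left(4 \right)} \left(-14\right) = 33 \left(-4 + \frac{1}{4}\right) \left(-14\right) = 33 \left(- \frac{15}{4}\right) \left(-14\right) = \left(- \frac{495}{4}\right) \left(-14\right) = \frac{3465}{2}$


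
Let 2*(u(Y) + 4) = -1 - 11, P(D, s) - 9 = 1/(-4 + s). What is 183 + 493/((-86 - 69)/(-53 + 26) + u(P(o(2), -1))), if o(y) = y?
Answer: 7734/115 ≈ 67.252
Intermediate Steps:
P(D, s) = 9 + 1/(-4 + s)
u(Y) = -10 (u(Y) = -4 + (-1 - 11)/2 = -4 + (½)*(-12) = -4 - 6 = -10)
183 + 493/((-86 - 69)/(-53 + 26) + u(P(o(2), -1))) = 183 + 493/((-86 - 69)/(-53 + 26) - 10) = 183 + 493/(-155/(-27) - 10) = 183 + 493/(-155*(-1/27) - 10) = 183 + 493/(155/27 - 10) = 183 + 493/(-115/27) = 183 - 27/115*493 = 183 - 13311/115 = 7734/115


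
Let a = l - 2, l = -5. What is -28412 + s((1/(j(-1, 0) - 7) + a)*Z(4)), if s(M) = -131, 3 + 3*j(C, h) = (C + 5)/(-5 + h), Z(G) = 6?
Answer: -28543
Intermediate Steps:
j(C, h) = -1 + (5 + C)/(3*(-5 + h)) (j(C, h) = -1 + ((C + 5)/(-5 + h))/3 = -1 + ((5 + C)/(-5 + h))/3 = -1 + (5 + C)/(3*(-5 + h)))
a = -7 (a = -5 - 2 = -7)
-28412 + s((1/(j(-1, 0) - 7) + a)*Z(4)) = -28412 - 131 = -28543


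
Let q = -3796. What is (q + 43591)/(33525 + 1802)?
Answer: 39795/35327 ≈ 1.1265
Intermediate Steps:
(q + 43591)/(33525 + 1802) = (-3796 + 43591)/(33525 + 1802) = 39795/35327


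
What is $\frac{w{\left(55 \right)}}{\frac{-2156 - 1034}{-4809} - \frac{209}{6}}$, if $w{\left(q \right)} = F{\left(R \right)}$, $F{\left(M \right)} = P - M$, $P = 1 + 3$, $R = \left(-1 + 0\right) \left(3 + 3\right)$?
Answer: $- \frac{32060}{109549} \approx -0.29265$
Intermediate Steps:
$R = -6$ ($R = \left(-1\right) 6 = -6$)
$P = 4$
$F{\left(M \right)} = 4 - M$
$w{\left(q \right)} = 10$ ($w{\left(q \right)} = 4 - -6 = 4 + 6 = 10$)
$\frac{w{\left(55 \right)}}{\frac{-2156 - 1034}{-4809} - \frac{209}{6}} = \frac{10}{\frac{-2156 - 1034}{-4809} - \frac{209}{6}} = \frac{10}{\left(-3190\right) \left(- \frac{1}{4809}\right) - \frac{209}{6}} = \frac{10}{\frac{3190}{4809} - \frac{209}{6}} = \frac{10}{- \frac{109549}{3206}} = 10 \left(- \frac{3206}{109549}\right) = - \frac{32060}{109549}$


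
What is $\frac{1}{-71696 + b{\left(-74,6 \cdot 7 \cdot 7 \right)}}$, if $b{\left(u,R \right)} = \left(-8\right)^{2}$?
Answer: $- \frac{1}{71632} \approx -1.396 \cdot 10^{-5}$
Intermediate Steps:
$b{\left(u,R \right)} = 64$
$\frac{1}{-71696 + b{\left(-74,6 \cdot 7 \cdot 7 \right)}} = \frac{1}{-71696 + 64} = \frac{1}{-71632} = - \frac{1}{71632}$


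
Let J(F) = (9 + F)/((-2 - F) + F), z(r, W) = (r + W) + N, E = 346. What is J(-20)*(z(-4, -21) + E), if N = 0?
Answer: 3531/2 ≈ 1765.5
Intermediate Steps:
z(r, W) = W + r (z(r, W) = (r + W) + 0 = (W + r) + 0 = W + r)
J(F) = -9/2 - F/2 (J(F) = (9 + F)/(-2) = (9 + F)*(-½) = -9/2 - F/2)
J(-20)*(z(-4, -21) + E) = (-9/2 - ½*(-20))*((-21 - 4) + 346) = (-9/2 + 10)*(-25 + 346) = (11/2)*321 = 3531/2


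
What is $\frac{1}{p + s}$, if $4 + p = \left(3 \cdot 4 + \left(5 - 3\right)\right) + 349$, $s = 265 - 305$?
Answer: $\frac{1}{319} \approx 0.0031348$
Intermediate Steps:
$s = -40$
$p = 359$ ($p = -4 + \left(\left(3 \cdot 4 + \left(5 - 3\right)\right) + 349\right) = -4 + \left(\left(12 + 2\right) + 349\right) = -4 + \left(14 + 349\right) = -4 + 363 = 359$)
$\frac{1}{p + s} = \frac{1}{359 - 40} = \frac{1}{319}$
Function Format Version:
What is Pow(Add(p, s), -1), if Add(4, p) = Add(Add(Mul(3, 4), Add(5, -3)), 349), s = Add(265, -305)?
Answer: Rational(1, 319) ≈ 0.0031348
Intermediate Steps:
s = -40
p = 359 (p = Add(-4, Add(Add(Mul(3, 4), Add(5, -3)), 349)) = Add(-4, Add(Add(12, 2), 349)) = Add(-4, Add(14, 349)) = Add(-4, 363) = 359)
Pow(Add(p, s), -1) = Pow(Add(359, -40), -1) = Pow(319, -1) = Rational(1, 319)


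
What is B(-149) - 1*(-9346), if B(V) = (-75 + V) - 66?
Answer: 9056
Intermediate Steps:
B(V) = -141 + V
B(-149) - 1*(-9346) = (-141 - 149) - 1*(-9346) = -290 + 9346 = 9056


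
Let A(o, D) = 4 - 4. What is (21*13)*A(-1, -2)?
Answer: 0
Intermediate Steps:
A(o, D) = 0
(21*13)*A(-1, -2) = (21*13)*0 = 273*0 = 0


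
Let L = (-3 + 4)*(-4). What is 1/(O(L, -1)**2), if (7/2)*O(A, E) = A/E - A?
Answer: 49/256 ≈ 0.19141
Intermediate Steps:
L = -4 (L = 1*(-4) = -4)
O(A, E) = -2*A/7 + 2*A/(7*E) (O(A, E) = 2*(A/E - A)/7 = 2*(-A + A/E)/7 = -2*A/7 + 2*A/(7*E))
1/(O(L, -1)**2) = 1/(((2/7)*(-4)*(1 - 1*(-1))/(-1))**2) = 1/(((2/7)*(-4)*(-1)*(1 + 1))**2) = 1/(((2/7)*(-4)*(-1)*2)**2) = 1/((16/7)**2) = 1/(256/49) = 49/256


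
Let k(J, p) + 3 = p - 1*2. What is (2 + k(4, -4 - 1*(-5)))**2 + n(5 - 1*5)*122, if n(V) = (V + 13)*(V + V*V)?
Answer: 4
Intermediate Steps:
k(J, p) = -5 + p (k(J, p) = -3 + (p - 1*2) = -3 + (p - 2) = -3 + (-2 + p) = -5 + p)
n(V) = (13 + V)*(V + V**2)
(2 + k(4, -4 - 1*(-5)))**2 + n(5 - 1*5)*122 = (2 + (-5 + (-4 - 1*(-5))))**2 + ((5 - 1*5)*(13 + (5 - 1*5)**2 + 14*(5 - 1*5)))*122 = (2 + (-5 + (-4 + 5)))**2 + ((5 - 5)*(13 + (5 - 5)**2 + 14*(5 - 5)))*122 = (2 + (-5 + 1))**2 + (0*(13 + 0**2 + 14*0))*122 = (2 - 4)**2 + (0*(13 + 0 + 0))*122 = (-2)**2 + (0*13)*122 = 4 + 0*122 = 4 + 0 = 4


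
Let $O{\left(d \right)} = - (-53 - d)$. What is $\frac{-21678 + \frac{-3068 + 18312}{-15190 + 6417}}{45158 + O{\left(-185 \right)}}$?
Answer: $- \frac{95098169}{197506549} \approx -0.48149$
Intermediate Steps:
$O{\left(d \right)} = 53 + d$
$\frac{-21678 + \frac{-3068 + 18312}{-15190 + 6417}}{45158 + O{\left(-185 \right)}} = \frac{-21678 + \frac{-3068 + 18312}{-15190 + 6417}}{45158 + \left(53 - 185\right)} = \frac{-21678 + \frac{15244}{-8773}}{45158 - 132} = \frac{-21678 + 15244 \left(- \frac{1}{8773}\right)}{45026} = \left(-21678 - \frac{15244}{8773}\right) \frac{1}{45026} = \left(- \frac{190196338}{8773}\right) \frac{1}{45026} = - \frac{95098169}{197506549}$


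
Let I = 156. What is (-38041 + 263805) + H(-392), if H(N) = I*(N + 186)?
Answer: 193628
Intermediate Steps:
H(N) = 29016 + 156*N (H(N) = 156*(N + 186) = 156*(186 + N) = 29016 + 156*N)
(-38041 + 263805) + H(-392) = (-38041 + 263805) + (29016 + 156*(-392)) = 225764 + (29016 - 61152) = 225764 - 32136 = 193628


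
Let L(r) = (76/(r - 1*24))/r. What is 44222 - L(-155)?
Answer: 1226939314/27745 ≈ 44222.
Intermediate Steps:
L(r) = 76/(r*(-24 + r)) (L(r) = (76/(r - 24))/r = (76/(-24 + r))/r = 76/(r*(-24 + r)))
44222 - L(-155) = 44222 - 76/((-155)*(-24 - 155)) = 44222 - 76*(-1)/(155*(-179)) = 44222 - 76*(-1)*(-1)/(155*179) = 44222 - 1*76/27745 = 44222 - 76/27745 = 1226939314/27745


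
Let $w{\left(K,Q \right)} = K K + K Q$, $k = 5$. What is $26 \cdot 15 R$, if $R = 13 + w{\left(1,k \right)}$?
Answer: $7410$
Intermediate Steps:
$w{\left(K,Q \right)} = K^{2} + K Q$
$R = 19$ ($R = 13 + 1 \left(1 + 5\right) = 13 + 1 \cdot 6 = 13 + 6 = 19$)
$26 \cdot 15 R = 26 \cdot 15 \cdot 19 = 390 \cdot 19 = 7410$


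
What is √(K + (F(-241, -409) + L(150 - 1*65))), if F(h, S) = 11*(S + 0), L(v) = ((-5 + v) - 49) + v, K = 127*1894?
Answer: √236155 ≈ 485.96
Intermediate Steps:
K = 240538
L(v) = -54 + 2*v (L(v) = (-54 + v) + v = -54 + 2*v)
F(h, S) = 11*S
√(K + (F(-241, -409) + L(150 - 1*65))) = √(240538 + (11*(-409) + (-54 + 2*(150 - 1*65)))) = √(240538 + (-4499 + (-54 + 2*(150 - 65)))) = √(240538 + (-4499 + (-54 + 2*85))) = √(240538 + (-4499 + (-54 + 170))) = √(240538 + (-4499 + 116)) = √(240538 - 4383) = √236155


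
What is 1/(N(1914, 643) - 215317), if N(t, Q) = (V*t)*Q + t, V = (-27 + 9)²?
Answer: 1/398534045 ≈ 2.5092e-9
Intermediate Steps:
V = 324 (V = (-18)² = 324)
N(t, Q) = t + 324*Q*t (N(t, Q) = (324*t)*Q + t = 324*Q*t + t = t + 324*Q*t)
1/(N(1914, 643) - 215317) = 1/(1914*(1 + 324*643) - 215317) = 1/(1914*(1 + 208332) - 215317) = 1/(1914*208333 - 215317) = 1/(398749362 - 215317) = 1/398534045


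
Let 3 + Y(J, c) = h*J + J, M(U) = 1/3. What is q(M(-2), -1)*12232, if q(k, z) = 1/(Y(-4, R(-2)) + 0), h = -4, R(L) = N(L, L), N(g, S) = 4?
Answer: 12232/9 ≈ 1359.1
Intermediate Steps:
R(L) = 4
M(U) = 1/3
Y(J, c) = -3 - 3*J (Y(J, c) = -3 + (-4*J + J) = -3 - 3*J)
q(k, z) = 1/9 (q(k, z) = 1/((-3 - 3*(-4)) + 0) = 1/((-3 + 12) + 0) = 1/(9 + 0) = 1/9)
q(M(-2), -1)*12232 = (1/9)*12232 = 12232/9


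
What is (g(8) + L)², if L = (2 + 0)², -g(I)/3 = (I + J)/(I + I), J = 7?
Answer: 361/256 ≈ 1.4102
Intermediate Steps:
g(I) = -3*(7 + I)/(2*I) (g(I) = -3*(I + 7)/(I + I) = -3*(7 + I)/(2*I))
L = 4 (L = 2² = 4)
(g(8) + L)² = ((3/2)*(-7 - 1*8)/8 + 4)² = ((3/2)*(⅛)*(-7 - 8) + 4)² = ((3/2)*(⅛)*(-15) + 4)² = (-45/16 + 4)² = (19/16)² = 361/256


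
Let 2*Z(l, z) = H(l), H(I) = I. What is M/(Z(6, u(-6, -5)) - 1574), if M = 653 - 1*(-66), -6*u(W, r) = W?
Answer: -719/1571 ≈ -0.45767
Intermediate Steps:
u(W, r) = -W/6
Z(l, z) = l/2
M = 719 (M = 653 + 66 = 719)
M/(Z(6, u(-6, -5)) - 1574) = 719/((½)*6 - 1574) = 719/(3 - 1574) = 719/(-1571) = 719*(-1/1571) = -719/1571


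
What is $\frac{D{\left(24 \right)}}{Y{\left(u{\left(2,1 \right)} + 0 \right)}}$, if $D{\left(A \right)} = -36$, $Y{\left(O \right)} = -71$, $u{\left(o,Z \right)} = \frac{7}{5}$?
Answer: $\frac{36}{71} \approx 0.50704$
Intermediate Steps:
$u{\left(o,Z \right)} = \frac{7}{5}$ ($u{\left(o,Z \right)} = 7 \cdot \frac{1}{5} = \frac{7}{5}$)
$\frac{D{\left(24 \right)}}{Y{\left(u{\left(2,1 \right)} + 0 \right)}} = - \frac{36}{-71} = \left(-36\right) \left(- \frac{1}{71}\right) = \frac{36}{71}$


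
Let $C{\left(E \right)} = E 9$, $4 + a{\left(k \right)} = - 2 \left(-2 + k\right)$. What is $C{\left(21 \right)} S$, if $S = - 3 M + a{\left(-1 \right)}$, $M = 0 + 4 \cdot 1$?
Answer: $-1890$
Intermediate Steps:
$M = 4$ ($M = 0 + 4 = 4$)
$a{\left(k \right)} = - 2 k$ ($a{\left(k \right)} = -4 - 2 \left(-2 + k\right) = -4 - \left(-4 + 2 k\right) = - 2 k$)
$C{\left(E \right)} = 9 E$
$S = -10$ ($S = \left(-3\right) 4 - -2 = -12 + 2 = -10$)
$C{\left(21 \right)} S = 9 \cdot 21 \left(-10\right) = 189 \left(-10\right) = -1890$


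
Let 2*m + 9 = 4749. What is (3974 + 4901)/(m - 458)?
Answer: 8875/1912 ≈ 4.6417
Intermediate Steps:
m = 2370 (m = -9/2 + (½)*4749 = -9/2 + 4749/2 = 2370)
(3974 + 4901)/(m - 458) = (3974 + 4901)/(2370 - 458) = 8875/1912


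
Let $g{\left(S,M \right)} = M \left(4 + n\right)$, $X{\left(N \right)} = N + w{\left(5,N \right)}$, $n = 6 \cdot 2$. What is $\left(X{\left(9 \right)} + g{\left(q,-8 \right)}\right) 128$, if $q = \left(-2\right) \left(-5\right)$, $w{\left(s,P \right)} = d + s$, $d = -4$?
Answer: $-15104$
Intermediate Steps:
$w{\left(s,P \right)} = -4 + s$
$n = 12$
$q = 10$
$X{\left(N \right)} = 1 + N$ ($X{\left(N \right)} = N + \left(-4 + 5\right) = N + 1 = 1 + N$)
$g{\left(S,M \right)} = 16 M$ ($g{\left(S,M \right)} = M \left(4 + 12\right) = M 16 = 16 M$)
$\left(X{\left(9 \right)} + g{\left(q,-8 \right)}\right) 128 = \left(\left(1 + 9\right) + 16 \left(-8\right)\right) 128 = \left(10 - 128\right) 128 = \left(-118\right) 128 = -15104$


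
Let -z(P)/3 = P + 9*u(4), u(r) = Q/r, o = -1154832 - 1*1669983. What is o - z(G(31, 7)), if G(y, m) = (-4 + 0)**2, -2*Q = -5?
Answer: -22598001/8 ≈ -2.8248e+6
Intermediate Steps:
Q = 5/2 (Q = -1/2*(-5) = 5/2 ≈ 2.5000)
o = -2824815 (o = -1154832 - 1669983 = -2824815)
u(r) = 5/(2*r)
G(y, m) = 16 (G(y, m) = (-4)**2 = 16)
z(P) = -135/8 - 3*P (z(P) = -3*(P + 9*((5/2)/4)) = -3*(P + 9*((5/2)*(1/4))) = -3*(P + 9*(5/8)) = -3*(P + 45/8) = -3*(45/8 + P) = -135/8 - 3*P)
o - z(G(31, 7)) = -2824815 - (-135/8 - 3*16) = -2824815 - (-135/8 - 48) = -2824815 - 1*(-519/8) = -2824815 + 519/8 = -22598001/8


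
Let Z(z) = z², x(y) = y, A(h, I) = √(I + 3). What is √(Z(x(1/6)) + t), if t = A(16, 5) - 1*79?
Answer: √(-2843 + 72*√2)/6 ≈ 8.726*I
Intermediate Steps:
A(h, I) = √(3 + I)
t = -79 + 2*√2 (t = √(3 + 5) - 1*79 = √8 - 79 = 2*√2 - 79 = -79 + 2*√2 ≈ -76.172)
√(Z(x(1/6)) + t) = √((1/6)² + (-79 + 2*√2)) = √((⅙)² + (-79 + 2*√2)) = √(1/36 + (-79 + 2*√2)) = √(-2843/36 + 2*√2)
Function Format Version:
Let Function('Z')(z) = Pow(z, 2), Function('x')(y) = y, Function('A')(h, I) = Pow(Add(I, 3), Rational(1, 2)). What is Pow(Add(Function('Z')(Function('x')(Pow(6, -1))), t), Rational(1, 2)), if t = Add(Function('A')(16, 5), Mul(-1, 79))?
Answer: Mul(Rational(1, 6), Pow(Add(-2843, Mul(72, Pow(2, Rational(1, 2)))), Rational(1, 2))) ≈ Mul(8.7260, I)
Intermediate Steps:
Function('A')(h, I) = Pow(Add(3, I), Rational(1, 2))
t = Add(-79, Mul(2, Pow(2, Rational(1, 2)))) (t = Add(Pow(Add(3, 5), Rational(1, 2)), Mul(-1, 79)) = Add(Pow(8, Rational(1, 2)), -79) = Add(Mul(2, Pow(2, Rational(1, 2))), -79) = Add(-79, Mul(2, Pow(2, Rational(1, 2)))) ≈ -76.172)
Pow(Add(Function('Z')(Function('x')(Pow(6, -1))), t), Rational(1, 2)) = Pow(Add(Pow(Pow(6, -1), 2), Add(-79, Mul(2, Pow(2, Rational(1, 2))))), Rational(1, 2)) = Pow(Add(Pow(Rational(1, 6), 2), Add(-79, Mul(2, Pow(2, Rational(1, 2))))), Rational(1, 2)) = Pow(Add(Rational(1, 36), Add(-79, Mul(2, Pow(2, Rational(1, 2))))), Rational(1, 2)) = Pow(Add(Rational(-2843, 36), Mul(2, Pow(2, Rational(1, 2)))), Rational(1, 2))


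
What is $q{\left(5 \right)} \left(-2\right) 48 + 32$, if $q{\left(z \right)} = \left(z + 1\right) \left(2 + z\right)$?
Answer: $-4000$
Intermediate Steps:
$q{\left(z \right)} = \left(1 + z\right) \left(2 + z\right)$
$q{\left(5 \right)} \left(-2\right) 48 + 32 = \left(2 + 5^{2} + 3 \cdot 5\right) \left(-2\right) 48 + 32 = \left(2 + 25 + 15\right) \left(-2\right) 48 + 32 = 42 \left(-2\right) 48 + 32 = \left(-84\right) 48 + 32 = -4032 + 32 = -4000$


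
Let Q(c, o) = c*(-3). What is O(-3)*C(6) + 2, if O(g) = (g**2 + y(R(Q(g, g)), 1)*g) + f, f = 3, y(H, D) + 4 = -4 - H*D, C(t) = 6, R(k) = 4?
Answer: 290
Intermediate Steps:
Q(c, o) = -3*c
y(H, D) = -8 - D*H (y(H, D) = -4 + (-4 - H*D) = -4 + (-4 - D*H) = -8 - D*H)
O(g) = 3 + g**2 - 12*g (O(g) = (g**2 + (-8 - 1*1*4)*g) + 3 = (g**2 + (-8 - 4)*g) + 3 = (g**2 - 12*g) + 3 = 3 + g**2 - 12*g)
O(-3)*C(6) + 2 = (3 + (-3)**2 - 12*(-3))*6 + 2 = (3 + 9 + 36)*6 + 2 = 48*6 + 2 = 288 + 2 = 290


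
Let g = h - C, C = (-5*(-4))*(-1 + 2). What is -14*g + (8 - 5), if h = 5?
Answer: 213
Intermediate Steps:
C = 20 (C = 20*1 = 20)
g = -15 (g = 5 - 1*20 = 5 - 20 = -15)
-14*g + (8 - 5) = -14*(-15) + (8 - 5) = 210 + 3 = 213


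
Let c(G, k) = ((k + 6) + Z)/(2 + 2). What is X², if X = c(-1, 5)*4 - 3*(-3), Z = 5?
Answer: 625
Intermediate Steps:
c(G, k) = 11/4 + k/4 (c(G, k) = ((k + 6) + 5)/(2 + 2) = ((6 + k) + 5)/4 = (11 + k)*(¼) = 11/4 + k/4)
X = 25 (X = (11/4 + (¼)*5)*4 - 3*(-3) = (11/4 + 5/4)*4 + 9 = 4*4 + 9 = 16 + 9 = 25)
X² = 25² = 625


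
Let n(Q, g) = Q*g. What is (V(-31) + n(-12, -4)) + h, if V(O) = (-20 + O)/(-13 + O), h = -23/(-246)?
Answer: 266555/5412 ≈ 49.253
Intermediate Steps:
h = 23/246 (h = -23*(-1/246) = 23/246 ≈ 0.093496)
V(O) = (-20 + O)/(-13 + O)
(V(-31) + n(-12, -4)) + h = ((-20 - 31)/(-13 - 31) - 12*(-4)) + 23/246 = (-51/(-44) + 48) + 23/246 = (-1/44*(-51) + 48) + 23/246 = (51/44 + 48) + 23/246 = 2163/44 + 23/246 = 266555/5412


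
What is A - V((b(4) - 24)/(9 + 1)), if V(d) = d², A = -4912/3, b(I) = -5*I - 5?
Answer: -498403/300 ≈ -1661.3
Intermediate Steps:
b(I) = -5 - 5*I
A = -4912/3 (A = -4912*⅓ = -4912/3 ≈ -1637.3)
A - V((b(4) - 24)/(9 + 1)) = -4912/3 - (((-5 - 5*4) - 24)/(9 + 1))² = -4912/3 - (((-5 - 20) - 24)/10)² = -4912/3 - ((-25 - 24)*(⅒))² = -4912/3 - (-49*⅒)² = -4912/3 - (-49/10)² = -4912/3 - 1*2401/100 = -4912/3 - 2401/100 = -498403/300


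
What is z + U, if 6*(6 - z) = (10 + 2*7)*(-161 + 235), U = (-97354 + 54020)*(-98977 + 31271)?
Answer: 2933971514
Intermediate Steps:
U = 2933971804 (U = -43334*(-67706) = 2933971804)
z = -290 (z = 6 - (10 + 2*7)*(-161 + 235)/6 = 6 - (10 + 14)*74/6 = 6 - 4*74 = 6 - ⅙*1776 = 6 - 296 = -290)
z + U = -290 + 2933971804 = 2933971514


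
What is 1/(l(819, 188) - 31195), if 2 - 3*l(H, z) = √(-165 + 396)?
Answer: -40107/1251111094 + 3*√231/8757777658 ≈ -3.2052e-5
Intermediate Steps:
l(H, z) = ⅔ - √231/3 (l(H, z) = ⅔ - √(-165 + 396)/3 = ⅔ - √231/3)
1/(l(819, 188) - 31195) = 1/((⅔ - √231/3) - 31195) = 1/(-93583/3 - √231/3)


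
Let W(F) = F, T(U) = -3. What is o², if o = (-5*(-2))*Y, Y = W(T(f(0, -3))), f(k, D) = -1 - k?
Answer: 900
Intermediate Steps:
Y = -3
o = -30 (o = -5*(-2)*(-3) = 10*(-3) = -30)
o² = (-30)² = 900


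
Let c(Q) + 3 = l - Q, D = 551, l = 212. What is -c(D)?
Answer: 342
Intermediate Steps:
c(Q) = 209 - Q (c(Q) = -3 + (212 - Q) = 209 - Q)
-c(D) = -(209 - 1*551) = -(209 - 551) = -1*(-342) = 342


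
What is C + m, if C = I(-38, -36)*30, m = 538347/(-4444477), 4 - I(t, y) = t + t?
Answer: 10666206453/4444477 ≈ 2399.9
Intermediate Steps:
I(t, y) = 4 - 2*t (I(t, y) = 4 - (t + t) = 4 - 2*t)
m = -538347/4444477 (m = 538347*(-1/4444477) = -538347/4444477 ≈ -0.12113)
C = 2400 (C = (4 - 2*(-38))*30 = (4 + 76)*30 = 80*30 = 2400)
C + m = 2400 - 538347/4444477 = 10666206453/4444477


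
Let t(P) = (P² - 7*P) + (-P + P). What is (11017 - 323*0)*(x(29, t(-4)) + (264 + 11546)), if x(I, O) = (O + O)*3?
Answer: 133019258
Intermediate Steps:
t(P) = P² - 7*P (t(P) = (P² - 7*P) + 0 = P² - 7*P)
x(I, O) = 6*O (x(I, O) = (2*O)*3 = 6*O)
(11017 - 323*0)*(x(29, t(-4)) + (264 + 11546)) = (11017 - 323*0)*(6*(-4*(-7 - 4)) + (264 + 11546)) = (11017 + 0)*(6*(-4*(-11)) + 11810) = 11017*(6*44 + 11810) = 11017*(264 + 11810) = 11017*12074 = 133019258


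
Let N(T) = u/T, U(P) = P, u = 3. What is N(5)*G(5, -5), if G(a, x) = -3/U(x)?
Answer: 9/25 ≈ 0.36000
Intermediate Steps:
N(T) = 3/T
G(a, x) = -3/x
N(5)*G(5, -5) = (3/5)*(-3/(-5)) = (3*(⅕))*(-3*(-⅕)) = (⅗)*(⅗) = 9/25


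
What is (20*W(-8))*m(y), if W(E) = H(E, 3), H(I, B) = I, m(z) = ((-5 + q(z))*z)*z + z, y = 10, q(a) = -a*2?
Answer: 398400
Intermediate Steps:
q(a) = -2*a
m(z) = z + z²*(-5 - 2*z) (m(z) = ((-5 - 2*z)*z)*z + z = (z*(-5 - 2*z))*z + z = z²*(-5 - 2*z) + z = z + z²*(-5 - 2*z))
W(E) = E
(20*W(-8))*m(y) = (20*(-8))*(10*(1 - 5*10 - 2*10²)) = -1600*(1 - 50 - 2*100) = -1600*(1 - 50 - 200) = -1600*(-249) = -160*(-2490) = 398400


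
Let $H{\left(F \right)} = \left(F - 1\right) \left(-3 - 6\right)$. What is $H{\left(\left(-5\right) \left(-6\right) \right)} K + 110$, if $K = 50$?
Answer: $-12940$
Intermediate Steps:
$H{\left(F \right)} = 9 - 9 F$ ($H{\left(F \right)} = \left(-1 + F\right) \left(-9\right) = 9 - 9 F$)
$H{\left(\left(-5\right) \left(-6\right) \right)} K + 110 = \left(9 - 9 \left(\left(-5\right) \left(-6\right)\right)\right) 50 + 110 = \left(9 - 270\right) 50 + 110 = \left(-261\right) 50 + 110 = -13050 + 110 = -12940$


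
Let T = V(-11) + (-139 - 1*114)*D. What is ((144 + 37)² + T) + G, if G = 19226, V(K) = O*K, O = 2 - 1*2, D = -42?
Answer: 62613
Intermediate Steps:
O = 0 (O = 2 - 2 = 0)
V(K) = 0 (V(K) = 0*K = 0)
T = 10626 (T = 0 + (-139 - 1*114)*(-42) = 0 + (-139 - 114)*(-42) = 0 - 253*(-42) = 0 + 10626 = 10626)
((144 + 37)² + T) + G = ((144 + 37)² + 10626) + 19226 = (181² + 10626) + 19226 = (32761 + 10626) + 19226 = 43387 + 19226 = 62613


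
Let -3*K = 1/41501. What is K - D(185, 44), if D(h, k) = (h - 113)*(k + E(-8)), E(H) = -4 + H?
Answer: -286854913/124503 ≈ -2304.0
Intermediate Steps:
K = -1/124503 (K = -1/3/41501 = -1/3*1/41501 = -1/124503 ≈ -8.0319e-6)
D(h, k) = (-113 + h)*(-12 + k) (D(h, k) = (h - 113)*(k + (-4 - 8)) = (-113 + h)*(k - 12) = (-113 + h)*(-12 + k))
K - D(185, 44) = -1/124503 - (1356 - 113*44 - 12*185 + 185*44) = -1/124503 - (1356 - 4972 - 2220 + 8140) = -1/124503 - 1*2304 = -1/124503 - 2304 = -286854913/124503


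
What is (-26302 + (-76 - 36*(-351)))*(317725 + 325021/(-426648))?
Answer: -931408098462509/213324 ≈ -4.3662e+9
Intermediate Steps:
(-26302 + (-76 - 36*(-351)))*(317725 + 325021/(-426648)) = (-26302 + (-76 + 12636))*(317725 + 325021*(-1/426648)) = (-26302 + 12560)*(317725 - 325021/426648) = -13742*135556410779/426648 = -931408098462509/213324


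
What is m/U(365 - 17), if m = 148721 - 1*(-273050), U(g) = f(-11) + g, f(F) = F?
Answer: 421771/337 ≈ 1251.5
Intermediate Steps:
U(g) = -11 + g
m = 421771 (m = 148721 + 273050 = 421771)
m/U(365 - 17) = 421771/(-11 + (365 - 17)) = 421771/(-11 + 348) = 421771/337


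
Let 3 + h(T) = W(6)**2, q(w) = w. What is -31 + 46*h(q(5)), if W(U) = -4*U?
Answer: 26327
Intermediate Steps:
h(T) = 573 (h(T) = -3 + (-4*6)**2 = -3 + (-24)**2 = -3 + 576 = 573)
-31 + 46*h(q(5)) = -31 + 46*573 = -31 + 26358 = 26327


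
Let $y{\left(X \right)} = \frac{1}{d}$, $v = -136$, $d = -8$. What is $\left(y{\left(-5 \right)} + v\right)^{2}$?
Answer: $\frac{1185921}{64} \approx 18530.0$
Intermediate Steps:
$y{\left(X \right)} = - \frac{1}{8}$ ($y{\left(X \right)} = \frac{1}{-8} = - \frac{1}{8}$)
$\left(y{\left(-5 \right)} + v\right)^{2} = \left(- \frac{1}{8} - 136\right)^{2} = \left(- \frac{1089}{8}\right)^{2} = \frac{1185921}{64}$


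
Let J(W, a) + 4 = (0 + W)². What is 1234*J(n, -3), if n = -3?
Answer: 6170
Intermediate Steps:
J(W, a) = -4 + W² (J(W, a) = -4 + (0 + W)² = -4 + W²)
1234*J(n, -3) = 1234*(-4 + (-3)²) = 1234*(-4 + 9) = 1234*5 = 6170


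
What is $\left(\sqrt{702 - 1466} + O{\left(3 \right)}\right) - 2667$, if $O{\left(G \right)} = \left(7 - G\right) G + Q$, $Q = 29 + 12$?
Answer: $-2614 + 2 i \sqrt{191} \approx -2614.0 + 27.641 i$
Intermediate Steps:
$Q = 41$
$O{\left(G \right)} = 41 + G \left(7 - G\right)$ ($O{\left(G \right)} = \left(7 - G\right) G + 41 = G \left(7 - G\right) + 41 = 41 + G \left(7 - G\right)$)
$\left(\sqrt{702 - 1466} + O{\left(3 \right)}\right) - 2667 = \left(\sqrt{702 - 1466} + \left(41 - 3^{2} + 7 \cdot 3\right)\right) - 2667 = \left(\sqrt{-764} + \left(41 - 9 + 21\right)\right) - 2667 = \left(2 i \sqrt{191} + \left(41 - 9 + 21\right)\right) - 2667 = \left(2 i \sqrt{191} + 53\right) - 2667 = \left(53 + 2 i \sqrt{191}\right) - 2667 = -2614 + 2 i \sqrt{191}$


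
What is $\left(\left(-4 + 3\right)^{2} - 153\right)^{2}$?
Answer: $23104$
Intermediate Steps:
$\left(\left(-4 + 3\right)^{2} - 153\right)^{2} = \left(\left(-1\right)^{2} - 153\right)^{2} = \left(1 - 153\right)^{2} = \left(-152\right)^{2} = 23104$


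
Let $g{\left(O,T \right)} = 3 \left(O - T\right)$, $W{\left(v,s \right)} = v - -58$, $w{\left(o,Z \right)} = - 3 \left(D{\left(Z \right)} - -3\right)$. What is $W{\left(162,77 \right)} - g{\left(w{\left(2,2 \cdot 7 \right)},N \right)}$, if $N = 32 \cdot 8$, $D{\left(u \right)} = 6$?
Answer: $1069$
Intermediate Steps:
$w{\left(o,Z \right)} = -27$ ($w{\left(o,Z \right)} = - 3 \left(6 - -3\right) = - 3 \left(6 + 3\right) = \left(-3\right) 9 = -27$)
$N = 256$
$W{\left(v,s \right)} = 58 + v$ ($W{\left(v,s \right)} = v + 58 = 58 + v$)
$g{\left(O,T \right)} = - 3 T + 3 O$
$W{\left(162,77 \right)} - g{\left(w{\left(2,2 \cdot 7 \right)},N \right)} = \left(58 + 162\right) - \left(\left(-3\right) 256 + 3 \left(-27\right)\right) = 220 - \left(-768 - 81\right) = 220 - -849 = 220 + 849 = 1069$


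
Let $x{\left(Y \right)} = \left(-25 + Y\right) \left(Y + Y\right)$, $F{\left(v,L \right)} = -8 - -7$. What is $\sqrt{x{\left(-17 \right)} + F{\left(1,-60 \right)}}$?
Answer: $\sqrt{1427} \approx 37.776$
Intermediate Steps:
$F{\left(v,L \right)} = -1$ ($F{\left(v,L \right)} = -8 + 7 = -1$)
$x{\left(Y \right)} = 2 Y \left(-25 + Y\right)$ ($x{\left(Y \right)} = \left(-25 + Y\right) 2 Y = 2 Y \left(-25 + Y\right)$)
$\sqrt{x{\left(-17 \right)} + F{\left(1,-60 \right)}} = \sqrt{2 \left(-17\right) \left(-25 - 17\right) - 1} = \sqrt{2 \left(-17\right) \left(-42\right) - 1} = \sqrt{1428 - 1} = \sqrt{1427}$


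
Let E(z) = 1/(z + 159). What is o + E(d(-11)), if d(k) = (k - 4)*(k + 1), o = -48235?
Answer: -14904614/309 ≈ -48235.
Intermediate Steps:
d(k) = (1 + k)*(-4 + k) (d(k) = (-4 + k)*(1 + k) = (1 + k)*(-4 + k))
E(z) = 1/(159 + z)
o + E(d(-11)) = -48235 + 1/(159 + (-4 + (-11)² - 3*(-11))) = -48235 + 1/(159 + (-4 + 121 + 33)) = -48235 + 1/(159 + 150) = -48235 + 1/309 = -14904614/309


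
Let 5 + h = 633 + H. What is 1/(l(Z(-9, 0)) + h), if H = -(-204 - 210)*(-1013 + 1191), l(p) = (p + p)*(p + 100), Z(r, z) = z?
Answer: 1/74320 ≈ 1.3455e-5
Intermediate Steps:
l(p) = 2*p*(100 + p) (l(p) = (2*p)*(100 + p) = 2*p*(100 + p))
H = 73692 (H = -(-414)*178 = -1*(-73692) = 73692)
h = 74320 (h = -5 + (633 + 73692) = -5 + 74325 = 74320)
1/(l(Z(-9, 0)) + h) = 1/(2*0*(100 + 0) + 74320) = 1/(2*0*100 + 74320) = 1/(0 + 74320) = 1/74320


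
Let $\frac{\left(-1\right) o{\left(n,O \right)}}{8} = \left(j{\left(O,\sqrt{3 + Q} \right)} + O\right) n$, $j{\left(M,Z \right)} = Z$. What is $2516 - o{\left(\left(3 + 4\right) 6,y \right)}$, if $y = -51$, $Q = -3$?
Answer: $-14620$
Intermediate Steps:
$o{\left(n,O \right)} = - 8 O n$ ($o{\left(n,O \right)} = - 8 \left(\sqrt{3 - 3} + O\right) n = - 8 \left(\sqrt{0} + O\right) n = - 8 \left(0 + O\right) n = - 8 O n$)
$2516 - o{\left(\left(3 + 4\right) 6,y \right)} = 2516 - \left(-8\right) \left(-51\right) \left(3 + 4\right) 6 = 2516 - \left(-8\right) \left(-51\right) 7 \cdot 6 = 2516 - \left(-8\right) \left(-51\right) 42 = 2516 - 17136 = -14620$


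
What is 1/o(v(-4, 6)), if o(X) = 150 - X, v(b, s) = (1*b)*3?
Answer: 1/162 ≈ 0.0061728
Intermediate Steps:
v(b, s) = 3*b (v(b, s) = b*3 = 3*b)
1/o(v(-4, 6)) = 1/(150 - 3*(-4)) = 1/(150 - 1*(-12)) = 1/(150 + 12) = 1/162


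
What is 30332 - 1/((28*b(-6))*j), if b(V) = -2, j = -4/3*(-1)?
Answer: 6794371/224 ≈ 30332.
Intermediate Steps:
j = 4/3 (j = -4*1/3*(-1) = -4/3*(-1) = 4/3 ≈ 1.3333)
30332 - 1/((28*b(-6))*j) = 30332 - 1/((28*(-2))*(4/3)) = 30332 - 1/((-56*4/3)) = 30332 - 1/(-224/3) = 30332 - 1*(-3/224) = 30332 + 3/224 = 6794371/224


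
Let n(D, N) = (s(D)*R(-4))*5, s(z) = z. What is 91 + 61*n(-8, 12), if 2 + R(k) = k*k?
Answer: -34069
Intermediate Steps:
R(k) = -2 + k**2 (R(k) = -2 + k*k = -2 + k**2)
n(D, N) = 70*D (n(D, N) = (D*(-2 + (-4)**2))*5 = (D*(-2 + 16))*5 = (D*14)*5 = (14*D)*5 = 70*D)
91 + 61*n(-8, 12) = 91 + 61*(70*(-8)) = 91 + 61*(-560) = 91 - 34160 = -34069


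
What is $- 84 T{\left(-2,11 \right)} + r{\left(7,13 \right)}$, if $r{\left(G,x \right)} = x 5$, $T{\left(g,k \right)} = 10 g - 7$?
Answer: $2333$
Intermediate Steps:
$T{\left(g,k \right)} = -7 + 10 g$
$r{\left(G,x \right)} = 5 x$
$- 84 T{\left(-2,11 \right)} + r{\left(7,13 \right)} = - 84 \left(-7 + 10 \left(-2\right)\right) + 5 \cdot 13 = - 84 \left(-7 - 20\right) + 65 = \left(-84\right) \left(-27\right) + 65 = 2268 + 65 = 2333$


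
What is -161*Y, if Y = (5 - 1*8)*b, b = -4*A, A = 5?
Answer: -9660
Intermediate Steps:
b = -20 (b = -4*5 = -20)
Y = 60 (Y = (5 - 1*8)*(-20) = (5 - 8)*(-20) = -3*(-20) = 60)
-161*Y = -161*60 = -9660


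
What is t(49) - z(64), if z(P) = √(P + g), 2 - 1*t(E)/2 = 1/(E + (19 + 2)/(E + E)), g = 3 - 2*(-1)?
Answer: 2728/689 - √69 ≈ -4.3473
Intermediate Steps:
g = 5 (g = 3 + 2 = 5)
t(E) = 4 - 2/(E + 21/(2*E)) (t(E) = 4 - 2/(E + (19 + 2)/(E + E)) = 4 - 2/(E + 21/((2*E))) = 4 - 2/(E + 21*(1/(2*E))) = 4 - 2/(E + 21/(2*E)))
z(P) = √(5 + P) (z(P) = √(P + 5) = √(5 + P))
t(49) - z(64) = 4*(21 - 1*49 + 2*49²)/(21 + 2*49²) - √(5 + 64) = 4*(21 - 49 + 2*2401)/(21 + 2*2401) - √69 = 4*(21 - 49 + 4802)/(21 + 4802) - √69 = 4*4774/4823 - √69 = 4*(1/4823)*4774 - √69 = 2728/689 - √69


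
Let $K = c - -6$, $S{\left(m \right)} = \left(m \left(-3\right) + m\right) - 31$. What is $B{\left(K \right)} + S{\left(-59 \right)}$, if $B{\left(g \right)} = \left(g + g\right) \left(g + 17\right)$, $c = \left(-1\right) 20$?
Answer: $3$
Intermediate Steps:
$S{\left(m \right)} = -31 - 2 m$ ($S{\left(m \right)} = \left(- 3 m + m\right) - 31 = - 2 m - 31 = -31 - 2 m$)
$c = -20$
$K = -14$ ($K = -20 - -6 = -20 + 6 = -14$)
$B{\left(g \right)} = 2 g \left(17 + g\right)$
$B{\left(K \right)} + S{\left(-59 \right)} = 2 \left(-14\right) \left(17 - 14\right) - -87 = 2 \left(-14\right) 3 + \left(-31 + 118\right) = -84 + 87 = 3$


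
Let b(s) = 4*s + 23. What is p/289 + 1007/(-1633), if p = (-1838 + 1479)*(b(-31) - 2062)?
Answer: 1267761238/471937 ≈ 2686.3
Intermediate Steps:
b(s) = 23 + 4*s
p = 776517 (p = (-1838 + 1479)*((23 + 4*(-31)) - 2062) = -359*((23 - 124) - 2062) = -359*(-101 - 2062) = -359*(-2163) = 776517)
p/289 + 1007/(-1633) = 776517/289 + 1007/(-1633) = 776517*(1/289) + 1007*(-1/1633) = 776517/289 - 1007/1633 = 1267761238/471937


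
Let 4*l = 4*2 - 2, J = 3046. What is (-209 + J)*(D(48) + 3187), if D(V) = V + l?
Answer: 18363901/2 ≈ 9.1820e+6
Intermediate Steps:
l = 3/2 (l = (4*2 - 2)/4 = (8 - 2)/4 = (¼)*6 = 3/2 ≈ 1.5000)
D(V) = 3/2 + V (D(V) = V + 3/2 = 3/2 + V)
(-209 + J)*(D(48) + 3187) = (-209 + 3046)*((3/2 + 48) + 3187) = 2837*(99/2 + 3187) = 2837*(6473/2) = 18363901/2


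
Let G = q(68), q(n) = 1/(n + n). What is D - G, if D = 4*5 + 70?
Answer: 12239/136 ≈ 89.993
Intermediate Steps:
q(n) = 1/(2*n)
G = 1/136 (G = (1/2)/68 = (1/2)*(1/68) = 1/136 ≈ 0.0073529)
D = 90 (D = 20 + 70 = 90)
D - G = 90 - 1*1/136 = 90 - 1/136 = 12239/136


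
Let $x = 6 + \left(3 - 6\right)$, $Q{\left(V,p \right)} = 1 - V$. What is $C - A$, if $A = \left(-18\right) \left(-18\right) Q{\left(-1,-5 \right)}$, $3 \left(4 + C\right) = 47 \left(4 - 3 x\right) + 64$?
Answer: $-709$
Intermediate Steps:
$x = 3$ ($x = 6 + \left(3 - 6\right) = 6 - 3 = 3$)
$C = -61$ ($C = -4 + \frac{47 \left(4 - 9\right) + 64}{3} = -4 + \frac{47 \left(-5\right) + 64}{3} = -4 + \frac{-235 + 64}{3} = -4 + \frac{1}{3} \left(-171\right) = -4 - 57 = -61$)
$A = 648$ ($A = \left(-18\right) \left(-18\right) \left(1 - -1\right) = 324 \left(1 + 1\right) = 324 \cdot 2 = 648$)
$C - A = -61 - 648 = -709$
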